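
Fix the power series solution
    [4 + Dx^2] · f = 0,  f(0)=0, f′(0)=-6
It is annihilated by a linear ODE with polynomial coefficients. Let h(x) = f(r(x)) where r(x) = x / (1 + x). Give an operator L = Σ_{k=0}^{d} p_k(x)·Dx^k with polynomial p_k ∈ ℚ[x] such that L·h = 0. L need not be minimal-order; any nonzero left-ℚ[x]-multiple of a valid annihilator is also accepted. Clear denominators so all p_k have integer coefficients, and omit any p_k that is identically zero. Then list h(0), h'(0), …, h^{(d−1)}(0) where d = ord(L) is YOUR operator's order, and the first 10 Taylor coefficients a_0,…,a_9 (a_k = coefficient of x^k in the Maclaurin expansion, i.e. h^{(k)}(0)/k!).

f: a_k = 0, -6, 0, 4, 0, -4/5, 0, 8/105, 0, -4/945, …
L₀ from L_f via x↦r, Dx↦r'^{-1}Dx.
L = 4 + (2 + 6·x + 6·x^2 + 2·x^3)·Dx + (1 + 4·x + 6·x^2 + 4·x^3 + x^4)·Dx^2  (order 2).
h: a_k = 0, -6, 6, -2, -6, 86/5, -30, 4418/105, -758/15, 49262/945, …
ICs: h(0) = 0, h′(0) = -6.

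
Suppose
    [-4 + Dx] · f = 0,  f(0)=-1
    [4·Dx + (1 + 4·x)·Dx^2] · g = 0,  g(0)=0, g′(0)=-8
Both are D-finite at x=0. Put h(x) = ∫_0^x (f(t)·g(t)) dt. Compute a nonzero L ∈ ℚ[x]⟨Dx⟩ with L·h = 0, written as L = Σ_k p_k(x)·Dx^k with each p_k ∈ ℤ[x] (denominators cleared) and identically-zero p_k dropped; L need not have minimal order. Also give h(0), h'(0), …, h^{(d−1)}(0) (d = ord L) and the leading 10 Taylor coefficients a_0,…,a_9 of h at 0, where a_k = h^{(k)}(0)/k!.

f: a_k = -1, -4, -8, -32/3, -32/3, -128/15, -256/45, -1024/315, -512/315, -2048/2835, …
g: a_k = 0, -8, 16, -128/3, 128, -2048/5, 4096/3, -32768/7, 16384, -524288/9, …
h₀=f·g: eliminate ⇒ L₀, order ≤ 1·2.
Integrate: L := L₀·Dx.
L = 64·x·Dx + (-4 - 32·x)·Dx^2 + (1 + 4·x)·Dx^3  (order 3).
h: a_k = 0, 0, 4, 16/3, 32/3, 0, 128/5, -512/9, 11776/63, -237568/405, …
ICs: h(0) = 0, h′(0) = 0, h′′(0) = 8.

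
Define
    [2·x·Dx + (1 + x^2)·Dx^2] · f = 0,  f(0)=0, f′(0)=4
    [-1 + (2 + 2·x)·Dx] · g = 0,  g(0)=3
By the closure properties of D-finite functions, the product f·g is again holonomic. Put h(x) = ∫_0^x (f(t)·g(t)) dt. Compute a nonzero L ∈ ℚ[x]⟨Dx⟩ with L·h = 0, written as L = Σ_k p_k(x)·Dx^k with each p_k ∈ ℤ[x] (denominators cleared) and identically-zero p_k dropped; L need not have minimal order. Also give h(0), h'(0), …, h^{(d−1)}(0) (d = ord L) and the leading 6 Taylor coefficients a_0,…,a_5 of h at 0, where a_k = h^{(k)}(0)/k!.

f: a_k = 0, 4, 0, -4/3, 0, 4/5, …
g: a_k = 3, 3/2, -3/8, 3/16, -15/128, 21/256, …
L₀ := L_f ⊗_s L_g (sym. prod.), ord ≤ 2.
h=∫h₀ ⇒ L = L₀·Dx.
L = (3 - 4·x - x^2)·Dx + (-4 + 4·x + 12·x^2 + 4·x^3)·Dx^2 + (4 + 8·x + 8·x^2 + 8·x^3 + 4·x^4)·Dx^3  (order 3).
h: a_k = 0, 0, 6, 2, -11/8, -1/4, …
ICs: h(0) = 0, h′(0) = 0, h′′(0) = 12.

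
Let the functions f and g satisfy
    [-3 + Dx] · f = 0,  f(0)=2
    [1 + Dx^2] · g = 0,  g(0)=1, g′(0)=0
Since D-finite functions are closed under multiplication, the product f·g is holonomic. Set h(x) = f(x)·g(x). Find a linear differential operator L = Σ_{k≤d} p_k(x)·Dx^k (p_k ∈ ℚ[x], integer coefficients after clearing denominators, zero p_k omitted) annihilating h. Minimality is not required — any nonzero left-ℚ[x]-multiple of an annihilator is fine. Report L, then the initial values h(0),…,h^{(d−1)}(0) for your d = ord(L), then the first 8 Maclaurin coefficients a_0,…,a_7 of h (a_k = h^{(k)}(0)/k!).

L = 10 - 6·Dx + Dx^2  (order 2).
h: a_k = 2, 6, 8, 6, 7/3, -1/5, -44/45, -83/105, …
ICs: h(0) = 2, h′(0) = 6.

f: a_k = 2, 6, 9, 9, 27/4, 81/20, 81/40, 243/280, …
g: a_k = 1, 0, -1/2, 0, 1/24, 0, -1/720, 0, …
f·g: L₀ = L_f ⊗_s L_g, ord ≤ 1·2.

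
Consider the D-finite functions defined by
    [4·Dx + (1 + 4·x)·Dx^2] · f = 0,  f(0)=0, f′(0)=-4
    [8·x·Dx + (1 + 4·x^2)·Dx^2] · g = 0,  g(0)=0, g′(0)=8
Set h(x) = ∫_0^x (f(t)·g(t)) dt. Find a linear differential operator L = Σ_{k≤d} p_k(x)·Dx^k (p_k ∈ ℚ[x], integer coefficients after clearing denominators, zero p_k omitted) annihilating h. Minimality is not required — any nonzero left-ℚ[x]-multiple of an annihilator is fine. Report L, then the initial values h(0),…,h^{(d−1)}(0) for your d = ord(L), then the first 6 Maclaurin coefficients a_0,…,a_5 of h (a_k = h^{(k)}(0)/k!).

f: a_k = 0, -4, 8, -64/3, 64, -1024/5, …
g: a_k = 0, 8, 0, -32/3, 0, 128/5, …
Sym-product of L_f,L_g gives L₀ (≤ ord 4).
h=∫h₀ ⇒ L = L₀·Dx.
L = (96 + 640·x + 1408·x^2 + 7680·x^3 + 15360·x^4 + 26624·x^5 + 8192·x^7)·Dx^2 + (24 + 320·x + 2656·x^2 + 9728·x^3 + 28160·x^4 + 47616·x^5 + 71680·x^6 + 6144·x^7 + 28672·x^8)·Dx^3 + (12 + 104·x + 672·x^2 + 2976·x^3 + 8256·x^4 + 18048·x^5 + 24576·x^6 + 35328·x^7 + 6144·x^8 + 16384·x^9)·Dx^4 + (1 + 12·x + 68·x^2 + 256·x^3 + 696·x^4 + 1536·x^5 + 2688·x^6 + 3072·x^7 + 4224·x^8 + 1024·x^9 + 2048·x^10)·Dx^5  (order 5).
h: a_k = 0, 0, 0, -32/3, 16, -128/5, …
ICs: h(0) = 0, h′(0) = 0, h′′(0) = 0, h′′′(0) = -64, h′′′′(0) = 384.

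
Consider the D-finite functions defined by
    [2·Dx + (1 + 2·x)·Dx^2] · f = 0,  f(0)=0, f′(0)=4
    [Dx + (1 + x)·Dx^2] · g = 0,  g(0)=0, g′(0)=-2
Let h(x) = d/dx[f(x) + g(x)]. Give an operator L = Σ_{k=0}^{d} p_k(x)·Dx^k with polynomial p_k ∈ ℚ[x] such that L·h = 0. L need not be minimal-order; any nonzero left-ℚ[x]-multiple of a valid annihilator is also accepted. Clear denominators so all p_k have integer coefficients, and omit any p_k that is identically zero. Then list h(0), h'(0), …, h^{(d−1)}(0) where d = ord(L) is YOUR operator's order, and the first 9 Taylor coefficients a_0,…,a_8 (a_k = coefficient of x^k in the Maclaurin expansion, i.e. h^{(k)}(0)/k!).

L = 4 + (6 + 8·x)·Dx + (1 + 3·x + 2·x^2)·Dx^2  (order 2).
h: a_k = 2, -6, 14, -30, 62, -126, 254, -510, 1022, …
ICs: h(0) = 2, h′(0) = -6.

f: a_k = 0, 4, -4, 16/3, -8, 64/5, -64/3, 256/7, -64, …
g: a_k = 0, -2, 1, -2/3, 1/2, -2/5, 1/3, -2/7, 1/4, …
Sum ⇒ L₀ = lclm(L_f,L_g) in ℚ(x)⟨Dx⟩.
h₀' ⇒ L via d/dx closure of L₀.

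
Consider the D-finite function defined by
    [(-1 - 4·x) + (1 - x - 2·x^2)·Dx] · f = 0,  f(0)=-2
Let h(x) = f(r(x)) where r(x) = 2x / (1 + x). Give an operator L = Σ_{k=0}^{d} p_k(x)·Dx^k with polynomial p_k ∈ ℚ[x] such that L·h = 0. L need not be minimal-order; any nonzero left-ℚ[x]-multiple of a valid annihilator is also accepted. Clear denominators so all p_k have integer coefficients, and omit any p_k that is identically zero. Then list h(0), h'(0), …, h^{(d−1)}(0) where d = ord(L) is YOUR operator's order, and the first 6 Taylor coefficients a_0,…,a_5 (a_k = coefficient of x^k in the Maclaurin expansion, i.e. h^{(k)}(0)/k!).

L = (2 + 18·x) + (-1 - x + 9·x^2 + 9·x^3)·Dx  (order 1).
h: a_k = -2, -4, -20, -36, -180, -324, …
ICs: h(0) = -2.

f: a_k = -2, -2, -6, -10, -22, -42, …
Substitute x→r, Dx→(1/r')Dx; clear ⇒ L₀.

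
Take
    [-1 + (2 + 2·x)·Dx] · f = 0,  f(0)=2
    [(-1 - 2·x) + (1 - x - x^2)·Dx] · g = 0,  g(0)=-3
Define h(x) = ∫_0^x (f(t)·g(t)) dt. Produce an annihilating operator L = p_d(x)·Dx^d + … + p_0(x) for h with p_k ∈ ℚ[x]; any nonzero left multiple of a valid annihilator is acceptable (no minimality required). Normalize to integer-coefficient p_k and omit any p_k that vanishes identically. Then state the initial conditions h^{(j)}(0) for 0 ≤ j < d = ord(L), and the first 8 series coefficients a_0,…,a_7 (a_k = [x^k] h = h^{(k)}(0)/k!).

f: a_k = 2, 1, -1/4, 1/8, -5/64, 7/128, -21/512, 33/1024, …
g: a_k = -3, -3, -6, -9, -15, -24, -39, -63, …
Product ⇒ symmetric product L₀, ord ≤ 1.
h=∫₀ˣh₀: take L = L₀·Dx.
L = (3 + 5·x + 3·x^2)·Dx + (-2 + 4·x^2 + 2·x^3)·Dx^2  (order 2).
h: a_k = 0, -6, -9/2, -19/4, -189/32, -2409/320, -2621/256, -50661/3584, …
ICs: h(0) = 0, h′(0) = -6.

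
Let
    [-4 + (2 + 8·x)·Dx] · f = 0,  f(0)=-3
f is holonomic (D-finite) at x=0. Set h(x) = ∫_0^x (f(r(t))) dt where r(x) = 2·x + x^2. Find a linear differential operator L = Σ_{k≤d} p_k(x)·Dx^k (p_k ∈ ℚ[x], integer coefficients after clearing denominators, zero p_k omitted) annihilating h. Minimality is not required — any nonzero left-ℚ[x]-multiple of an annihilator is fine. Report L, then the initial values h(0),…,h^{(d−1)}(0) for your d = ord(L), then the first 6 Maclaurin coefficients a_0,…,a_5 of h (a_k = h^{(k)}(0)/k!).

f: a_k = -3, -6, 6, -12, 30, -84, …
L₀ from L_f via x↦r, Dx↦r'^{-1}Dx.
Integrate: L := L₀·Dx.
L = (-4 - 4·x)·Dx + (1 + 8·x + 4·x^2)·Dx^2  (order 2).
h: a_k = 0, -3, -6, 6, -18, 342/5, …
ICs: h(0) = 0, h′(0) = -3.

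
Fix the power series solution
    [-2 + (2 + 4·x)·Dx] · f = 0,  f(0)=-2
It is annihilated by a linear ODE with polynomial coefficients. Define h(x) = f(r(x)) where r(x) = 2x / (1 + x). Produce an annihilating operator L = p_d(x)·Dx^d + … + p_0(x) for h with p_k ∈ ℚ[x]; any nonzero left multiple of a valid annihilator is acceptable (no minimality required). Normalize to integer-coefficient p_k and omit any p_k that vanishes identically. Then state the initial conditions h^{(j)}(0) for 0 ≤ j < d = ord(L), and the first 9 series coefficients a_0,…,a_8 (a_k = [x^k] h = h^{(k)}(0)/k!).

f: a_k = -2, -2, 1, -1, 5/4, -7/4, 21/8, -33/8, 429/64, …
L₀ from L_f via x↦r, Dx↦r'^{-1}Dx.
L = -2 + (1 + 6·x + 5·x^2)·Dx  (order 1).
h: a_k = -2, -4, 8, -20, 60, -204, 752, -2924, 11800, …
ICs: h(0) = -2.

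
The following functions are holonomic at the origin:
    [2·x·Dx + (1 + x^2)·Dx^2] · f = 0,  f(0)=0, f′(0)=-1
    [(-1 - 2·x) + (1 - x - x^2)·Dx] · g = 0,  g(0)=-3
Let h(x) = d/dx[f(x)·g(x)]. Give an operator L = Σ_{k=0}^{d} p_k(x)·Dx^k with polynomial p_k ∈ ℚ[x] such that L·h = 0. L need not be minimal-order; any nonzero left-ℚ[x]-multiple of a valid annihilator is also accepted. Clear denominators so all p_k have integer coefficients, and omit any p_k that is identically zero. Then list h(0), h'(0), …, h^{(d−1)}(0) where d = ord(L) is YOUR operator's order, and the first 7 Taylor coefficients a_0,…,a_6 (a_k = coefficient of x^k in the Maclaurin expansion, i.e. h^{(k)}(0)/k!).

L = (2 + 30·x^2 + 24·x^3 + 36·x^4) + (4 + 10·x + 12·x^2 + 22·x^3 + 24·x^4 + 24·x^5)·Dx + (-1 - 2·x^2 + 4·x^3 + 2·x^4 + 4·x^5 + 3·x^6)·Dx^2  (order 2).
h: a_k = 3, 6, 15, 32, 68, 648/5, 1217/5, …
ICs: h(0) = 3, h′(0) = 6.

f: a_k = 0, -1, 0, 1/3, 0, -1/5, 0, …
g: a_k = -3, -3, -6, -9, -15, -24, -39, …
Sym-product of L_f,L_g gives L₀ (≤ ord 2).
h=h₀': d/dx-closure on L₀ ⇒ L.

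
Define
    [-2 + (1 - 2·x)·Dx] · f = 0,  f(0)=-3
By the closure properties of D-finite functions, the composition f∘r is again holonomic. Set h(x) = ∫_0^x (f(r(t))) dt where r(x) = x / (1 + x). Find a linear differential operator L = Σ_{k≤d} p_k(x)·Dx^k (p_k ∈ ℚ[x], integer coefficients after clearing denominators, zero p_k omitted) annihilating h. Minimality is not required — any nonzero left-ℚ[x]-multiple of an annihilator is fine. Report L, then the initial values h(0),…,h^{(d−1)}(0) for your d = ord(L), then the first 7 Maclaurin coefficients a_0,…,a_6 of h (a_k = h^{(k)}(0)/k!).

L = 2·Dx + (-1 + x^2)·Dx^2  (order 2).
h: a_k = 0, -3, -3, -2, -3/2, -6/5, -1, …
ICs: h(0) = 0, h′(0) = -3.

f: a_k = -3, -6, -12, -24, -48, -96, -192, …
L₀ from L_f via x↦r, Dx↦r'^{-1}Dx.
∫: right-multiply L₀ by Dx.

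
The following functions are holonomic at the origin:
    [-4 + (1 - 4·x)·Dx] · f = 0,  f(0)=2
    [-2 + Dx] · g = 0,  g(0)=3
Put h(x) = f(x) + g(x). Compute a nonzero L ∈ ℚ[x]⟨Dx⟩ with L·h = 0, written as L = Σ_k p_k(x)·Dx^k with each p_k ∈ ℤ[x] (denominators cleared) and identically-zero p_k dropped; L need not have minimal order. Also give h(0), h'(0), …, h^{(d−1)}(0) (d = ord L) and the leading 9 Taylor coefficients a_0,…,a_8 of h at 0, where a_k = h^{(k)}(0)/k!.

L = (-24 - 32·x) + (14 + 16·x - 32·x^2)·Dx + (-1 + 16·x^2)·Dx^2  (order 2).
h: a_k = 5, 14, 38, 132, 514, 10244/5, 122884/15, 3440648/105, 13762562/105, …
ICs: h(0) = 5, h′(0) = 14.

f: a_k = 2, 8, 32, 128, 512, 2048, 8192, 32768, 131072, …
g: a_k = 3, 6, 6, 4, 2, 4/5, 4/15, 8/105, 2/105, …
Weyl lclm of L_f,L_g ⇒ L₀ (ord ≤ 2).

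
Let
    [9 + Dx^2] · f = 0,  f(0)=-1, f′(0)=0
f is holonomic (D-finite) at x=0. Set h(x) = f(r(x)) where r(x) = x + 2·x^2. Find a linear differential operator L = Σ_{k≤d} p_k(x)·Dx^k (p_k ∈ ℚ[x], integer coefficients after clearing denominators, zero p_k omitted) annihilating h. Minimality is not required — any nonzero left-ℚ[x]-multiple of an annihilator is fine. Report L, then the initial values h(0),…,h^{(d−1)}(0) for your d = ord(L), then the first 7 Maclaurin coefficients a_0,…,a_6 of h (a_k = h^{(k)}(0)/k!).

L = (9 + 108·x + 432·x^2 + 576·x^3) - 4·Dx + (1 + 4·x)·Dx^2  (order 2).
h: a_k = -1, 0, 9/2, 18, 117/8, -27, -6399/80, …
ICs: h(0) = -1, h′(0) = 0.

f: a_k = -1, 0, 9/2, 0, -27/8, 0, 81/80, …
L₀ from L_f via x↦r, Dx↦r'^{-1}Dx.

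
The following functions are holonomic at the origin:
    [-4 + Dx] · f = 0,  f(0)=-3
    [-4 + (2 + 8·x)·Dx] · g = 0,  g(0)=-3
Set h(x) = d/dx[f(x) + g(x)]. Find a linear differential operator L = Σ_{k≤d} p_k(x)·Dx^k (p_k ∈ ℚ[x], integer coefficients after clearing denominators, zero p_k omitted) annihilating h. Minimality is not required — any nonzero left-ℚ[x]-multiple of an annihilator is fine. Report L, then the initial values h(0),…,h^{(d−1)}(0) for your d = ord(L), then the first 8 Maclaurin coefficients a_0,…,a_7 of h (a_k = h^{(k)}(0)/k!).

f: a_k = -3, -12, -24, -32, -32, -128/5, -256/15, -1024/105, …
g: a_k = -3, -6, 6, -12, 30, -84, 252, -792, …
L₀ := lclm(L_f,L_g); ord L₀ ≤ 1+1.
Derive L from L₀ (diff closure).
L = (-40 - 64·x) + (-2 - 64·x - 128·x^2)·Dx + (3 + 20·x + 32·x^2)·Dx^2  (order 2).
h: a_k = -18, -36, -132, -8, -548, 7048/5, -84184/15, 2158064/105, …
ICs: h(0) = -18, h′(0) = -36.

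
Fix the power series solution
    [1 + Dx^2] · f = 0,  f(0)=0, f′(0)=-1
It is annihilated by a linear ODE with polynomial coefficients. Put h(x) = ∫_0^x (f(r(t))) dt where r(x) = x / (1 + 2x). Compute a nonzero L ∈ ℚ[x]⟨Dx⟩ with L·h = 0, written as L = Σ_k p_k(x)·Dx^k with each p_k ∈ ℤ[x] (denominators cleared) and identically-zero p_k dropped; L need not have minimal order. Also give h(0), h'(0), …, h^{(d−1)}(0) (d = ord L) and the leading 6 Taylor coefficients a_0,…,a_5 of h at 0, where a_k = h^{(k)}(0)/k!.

L = Dx + (4 + 24·x + 48·x^2 + 32·x^3)·Dx^2 + (1 + 8·x + 24·x^2 + 32·x^3 + 16·x^4)·Dx^3  (order 3).
h: a_k = 0, 0, -1/2, 2/3, -23/24, 7/5, …
ICs: h(0) = 0, h′(0) = 0, h′′(0) = -1.

f: a_k = 0, -1, 0, 1/6, 0, -1/120, …
Change of var in L_f (x↦r) gives L₀.
h=∫h₀ ⇒ L = L₀·Dx.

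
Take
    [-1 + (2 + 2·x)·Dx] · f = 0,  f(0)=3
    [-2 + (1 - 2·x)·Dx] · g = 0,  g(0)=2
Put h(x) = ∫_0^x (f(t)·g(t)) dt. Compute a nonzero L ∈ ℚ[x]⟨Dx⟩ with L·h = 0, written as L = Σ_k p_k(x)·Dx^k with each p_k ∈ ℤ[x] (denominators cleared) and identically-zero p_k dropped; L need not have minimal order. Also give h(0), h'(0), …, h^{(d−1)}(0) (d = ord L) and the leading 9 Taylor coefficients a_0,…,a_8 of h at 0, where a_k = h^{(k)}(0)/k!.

L = (5 + 2·x)·Dx + (-2 + 2·x + 4·x^2)·Dx^2  (order 2).
h: a_k = 0, 6, 15/2, 39/4, 471/32, 7521/320, 10035/256, 240777/3584, 963207/8192, …
ICs: h(0) = 0, h′(0) = 6.

f: a_k = 3, 3/2, -3/8, 3/16, -15/128, 21/256, -63/1024, 99/2048, -1287/32768, …
g: a_k = 2, 4, 8, 16, 32, 64, 128, 256, 512, …
f·g: L₀ = L_f ⊗_s L_g, ord ≤ 1·1.
h=∫₀ˣh₀: take L = L₀·Dx.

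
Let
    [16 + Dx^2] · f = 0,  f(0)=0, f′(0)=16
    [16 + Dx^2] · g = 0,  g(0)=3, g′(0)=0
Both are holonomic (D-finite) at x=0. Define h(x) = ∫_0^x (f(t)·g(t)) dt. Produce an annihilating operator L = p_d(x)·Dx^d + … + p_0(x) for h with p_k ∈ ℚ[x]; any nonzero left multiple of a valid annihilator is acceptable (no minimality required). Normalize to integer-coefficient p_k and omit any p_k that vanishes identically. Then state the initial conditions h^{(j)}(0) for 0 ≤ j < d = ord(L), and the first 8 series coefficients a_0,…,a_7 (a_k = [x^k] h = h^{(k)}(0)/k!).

L = 64·Dx^2 + Dx^4  (order 4).
h: a_k = 0, 0, 24, 0, -128, 0, 4096/15, 0, …
ICs: h(0) = 0, h′(0) = 0, h′′(0) = 48, h′′′(0) = 0.

f: a_k = 0, 16, 0, -128/3, 0, 512/15, 0, -4096/315, …
g: a_k = 3, 0, -24, 0, 32, 0, -256/15, 0, …
h₀=f·g: eliminate ⇒ L₀, order ≤ 2·2.
h=∫₀ˣh₀: take L = L₀·Dx.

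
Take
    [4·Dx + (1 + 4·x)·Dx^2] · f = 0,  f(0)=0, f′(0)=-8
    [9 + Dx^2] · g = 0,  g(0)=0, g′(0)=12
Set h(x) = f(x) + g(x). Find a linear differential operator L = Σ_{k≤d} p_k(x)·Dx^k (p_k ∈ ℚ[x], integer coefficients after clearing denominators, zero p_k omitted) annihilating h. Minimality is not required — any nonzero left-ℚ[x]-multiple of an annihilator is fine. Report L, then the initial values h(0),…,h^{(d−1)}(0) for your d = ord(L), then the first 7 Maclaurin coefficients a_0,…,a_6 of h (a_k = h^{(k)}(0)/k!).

L = (3780 + 2592·x + 5184·x^2)·Dx + (369 + 2124·x + 3888·x^2 + 5184·x^3)·Dx^2 + (420 + 288·x + 576·x^2)·Dx^3 + (41 + 236·x + 432·x^2 + 576·x^3)·Dx^4  (order 4).
h: a_k = 0, 4, 16, -182/3, 128, -803/2, 4096/3, …
ICs: h(0) = 0, h′(0) = 4, h′′(0) = 32, h′′′(0) = -364.

f: a_k = 0, -8, 16, -128/3, 128, -2048/5, 4096/3, …
g: a_k = 0, 12, 0, -18, 0, 81/10, 0, …
L₀ := lclm(L_f,L_g); ord L₀ ≤ 2+2.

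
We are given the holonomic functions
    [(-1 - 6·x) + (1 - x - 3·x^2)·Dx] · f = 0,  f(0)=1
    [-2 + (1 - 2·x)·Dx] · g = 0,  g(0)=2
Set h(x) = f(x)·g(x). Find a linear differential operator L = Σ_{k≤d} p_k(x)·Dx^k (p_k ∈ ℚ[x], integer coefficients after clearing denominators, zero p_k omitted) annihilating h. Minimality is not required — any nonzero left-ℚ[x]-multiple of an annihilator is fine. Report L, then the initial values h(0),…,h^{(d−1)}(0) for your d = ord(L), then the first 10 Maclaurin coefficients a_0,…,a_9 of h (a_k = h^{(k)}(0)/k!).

L = (-3 - 2·x + 18·x^2) + (1 - 3·x - x^2 + 6·x^3)·Dx  (order 1).
h: a_k = 2, 6, 20, 54, 146, 372, 938, 2310, 5636, 13590, …
ICs: h(0) = 2.

f: a_k = 1, 1, 4, 7, 19, 40, 97, 217, 508, 1159, …
g: a_k = 2, 4, 8, 16, 32, 64, 128, 256, 512, 1024, …
f·g: L₀ = L_f ⊗_s L_g, ord ≤ 1·1.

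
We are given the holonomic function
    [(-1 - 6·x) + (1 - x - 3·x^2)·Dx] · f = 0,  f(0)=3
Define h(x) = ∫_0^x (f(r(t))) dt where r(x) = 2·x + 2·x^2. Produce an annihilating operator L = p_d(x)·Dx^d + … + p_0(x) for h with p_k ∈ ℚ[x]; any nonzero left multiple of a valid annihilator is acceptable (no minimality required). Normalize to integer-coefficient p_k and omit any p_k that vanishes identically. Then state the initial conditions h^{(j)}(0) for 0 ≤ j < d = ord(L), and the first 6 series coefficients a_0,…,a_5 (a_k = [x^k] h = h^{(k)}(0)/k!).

L = (2 + 28·x + 72·x^2 + 48·x^3)·Dx + (-1 + 2·x + 14·x^2 + 24·x^3 + 12·x^4)·Dx^2  (order 2).
h: a_k = 0, 3, 3, 18, 66, 1464/5, …
ICs: h(0) = 0, h′(0) = 3.

f: a_k = 3, 3, 12, 21, 57, 120, …
Substitute x→r, Dx→(1/r')Dx; clear ⇒ L₀.
h=∫h₀ ⇒ L = L₀·Dx.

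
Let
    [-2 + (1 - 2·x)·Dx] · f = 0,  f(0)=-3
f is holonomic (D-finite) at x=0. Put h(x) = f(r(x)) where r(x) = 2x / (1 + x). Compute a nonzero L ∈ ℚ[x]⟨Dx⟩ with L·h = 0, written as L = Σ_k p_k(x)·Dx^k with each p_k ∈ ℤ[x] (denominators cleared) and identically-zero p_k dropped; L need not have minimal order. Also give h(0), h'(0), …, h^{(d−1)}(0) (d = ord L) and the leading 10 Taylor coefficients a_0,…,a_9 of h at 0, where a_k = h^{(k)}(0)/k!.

f: a_k = -3, -6, -12, -24, -48, -96, -192, -384, -768, -1536, …
f∘r: x↦r, Dx↦Dx/r' in L_f ⇒ L₀.
L = 4 + (-1 + 2·x + 3·x^2)·Dx  (order 1).
h: a_k = -3, -12, -36, -108, -324, -972, -2916, -8748, -26244, -78732, …
ICs: h(0) = -3.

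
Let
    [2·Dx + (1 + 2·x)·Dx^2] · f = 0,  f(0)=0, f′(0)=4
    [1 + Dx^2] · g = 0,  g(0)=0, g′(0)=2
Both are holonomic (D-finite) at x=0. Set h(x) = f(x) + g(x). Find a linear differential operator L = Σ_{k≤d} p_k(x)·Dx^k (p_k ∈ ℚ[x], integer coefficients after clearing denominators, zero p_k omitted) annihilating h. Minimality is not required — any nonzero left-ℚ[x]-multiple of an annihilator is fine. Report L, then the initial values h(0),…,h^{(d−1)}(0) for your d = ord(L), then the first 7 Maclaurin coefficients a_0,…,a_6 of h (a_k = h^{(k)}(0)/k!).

L = (50 + 8·x + 8·x^2)·Dx + (9 + 22·x + 12·x^2 + 8·x^3)·Dx^2 + (50 + 8·x + 8·x^2)·Dx^3 + (9 + 22·x + 12·x^2 + 8·x^3)·Dx^4  (order 4).
h: a_k = 0, 6, -4, 5, -8, 769/60, -64/3, …
ICs: h(0) = 0, h′(0) = 6, h′′(0) = -8, h′′′(0) = 30.

f: a_k = 0, 4, -4, 16/3, -8, 64/5, -64/3, …
g: a_k = 0, 2, 0, -1/3, 0, 1/60, 0, …
L₀ := lclm(L_f,L_g); ord L₀ ≤ 2+2.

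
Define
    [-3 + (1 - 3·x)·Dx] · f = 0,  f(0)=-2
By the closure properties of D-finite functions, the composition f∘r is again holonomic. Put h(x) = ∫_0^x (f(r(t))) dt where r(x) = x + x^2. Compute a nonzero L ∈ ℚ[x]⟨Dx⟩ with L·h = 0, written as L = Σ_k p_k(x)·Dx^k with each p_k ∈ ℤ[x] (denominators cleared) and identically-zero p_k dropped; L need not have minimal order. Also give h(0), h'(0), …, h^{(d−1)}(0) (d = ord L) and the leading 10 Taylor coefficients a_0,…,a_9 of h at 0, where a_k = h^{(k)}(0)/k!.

L = (3 + 6·x)·Dx + (-1 + 3·x + 3·x^2)·Dx^2  (order 2).
h: a_k = 0, -2, -3, -8, -45/2, -342/5, -216, -702, -9315/4, -7848, …
ICs: h(0) = 0, h′(0) = -2.

f: a_k = -2, -6, -18, -54, -162, -486, -1458, -4374, -13122, -39366, …
Change of var in L_f (x↦r) gives L₀.
h=∫h₀ ⇒ L = L₀·Dx.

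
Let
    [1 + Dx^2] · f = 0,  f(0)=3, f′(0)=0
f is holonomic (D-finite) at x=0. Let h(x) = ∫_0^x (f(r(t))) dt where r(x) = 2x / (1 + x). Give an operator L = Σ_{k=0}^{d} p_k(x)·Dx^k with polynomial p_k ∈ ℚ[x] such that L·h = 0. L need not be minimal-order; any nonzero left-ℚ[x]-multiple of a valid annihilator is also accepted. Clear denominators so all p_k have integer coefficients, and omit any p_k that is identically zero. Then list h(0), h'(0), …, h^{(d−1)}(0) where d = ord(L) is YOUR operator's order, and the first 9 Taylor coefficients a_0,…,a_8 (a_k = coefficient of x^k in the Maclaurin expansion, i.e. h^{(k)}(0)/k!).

f: a_k = 3, 0, -3/2, 0, 1/8, 0, -1/240, 0, 1/13440, …
Substitute x→r, Dx→(1/r')Dx; clear ⇒ L₀.
h=∫h₀ ⇒ L = L₀·Dx.
L = 4·Dx + (2 + 6·x + 6·x^2 + 2·x^3)·Dx^2 + (1 + 4·x + 6·x^2 + 4·x^3 + x^4)·Dx^3  (order 3).
h: a_k = 0, 3, 0, -2, 3, -16/5, 8/3, -22/15, -3/10, …
ICs: h(0) = 0, h′(0) = 3, h′′(0) = 0.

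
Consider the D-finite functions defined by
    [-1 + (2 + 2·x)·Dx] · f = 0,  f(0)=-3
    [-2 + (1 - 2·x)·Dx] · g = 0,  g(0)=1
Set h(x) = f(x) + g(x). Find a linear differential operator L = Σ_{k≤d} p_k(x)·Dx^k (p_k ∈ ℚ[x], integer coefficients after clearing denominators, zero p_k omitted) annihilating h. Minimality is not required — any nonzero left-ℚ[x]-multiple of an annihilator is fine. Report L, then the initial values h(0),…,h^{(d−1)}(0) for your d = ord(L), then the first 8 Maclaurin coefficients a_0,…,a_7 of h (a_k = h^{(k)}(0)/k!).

f: a_k = -3, -3/2, 3/8, -3/16, 15/128, -21/256, 63/1024, -99/2048, …
g: a_k = 1, 2, 4, 8, 16, 32, 64, 128, …
h₀=f+g: left-lcm gives L₀, ord ≤ 2.
L = (6 + 4·x) + (-11 - 20·x - 12·x^2)·Dx + (2 + 2·x - 8·x^2 - 8·x^3)·Dx^2  (order 2).
h: a_k = -2, 1/2, 35/8, 125/16, 2063/128, 8171/256, 65599/1024, 262045/2048, …
ICs: h(0) = -2, h′(0) = 1/2.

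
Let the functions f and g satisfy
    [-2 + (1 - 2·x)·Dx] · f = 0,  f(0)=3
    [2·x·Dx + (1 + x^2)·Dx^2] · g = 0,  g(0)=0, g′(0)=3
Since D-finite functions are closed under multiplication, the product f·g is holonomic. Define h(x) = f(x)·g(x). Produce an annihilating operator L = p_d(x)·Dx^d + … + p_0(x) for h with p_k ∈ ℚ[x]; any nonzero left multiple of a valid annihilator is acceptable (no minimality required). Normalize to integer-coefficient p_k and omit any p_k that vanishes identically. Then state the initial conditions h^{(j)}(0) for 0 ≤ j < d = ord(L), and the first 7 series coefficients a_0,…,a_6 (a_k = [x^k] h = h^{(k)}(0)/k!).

L = 4·x + (4 - 2·x + 8·x^2)·Dx + (-1 + 2·x - x^2 + 2·x^3)·Dx^2  (order 2).
h: a_k = 0, 9, 18, 33, 66, 669/5, 1338/5, …
ICs: h(0) = 0, h′(0) = 9.

f: a_k = 3, 6, 12, 24, 48, 96, 192, …
g: a_k = 0, 3, 0, -1, 0, 3/5, 0, …
f·g: L₀ = L_f ⊗_s L_g, ord ≤ 1·2.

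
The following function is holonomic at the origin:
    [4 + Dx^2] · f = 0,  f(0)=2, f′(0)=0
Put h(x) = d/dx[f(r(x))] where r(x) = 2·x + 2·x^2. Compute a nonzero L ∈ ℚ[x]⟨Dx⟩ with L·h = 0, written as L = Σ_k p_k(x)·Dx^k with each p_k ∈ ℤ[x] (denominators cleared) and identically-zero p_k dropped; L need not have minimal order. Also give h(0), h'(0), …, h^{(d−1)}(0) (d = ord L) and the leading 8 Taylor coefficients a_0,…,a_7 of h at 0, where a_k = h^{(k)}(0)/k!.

f: a_k = 2, 0, -4, 0, 4/3, 0, -8/45, 0, …
f∘r: x↦r, Dx↦Dx/r' in L_f ⇒ L₀.
Derive L from L₀ (diff closure).
L = (28 + 128·x + 384·x^2 + 512·x^3 + 256·x^4) + (-6 - 12·x)·Dx + (1 + 4·x + 4·x^2)·Dx^2  (order 2).
h: a_k = 0, -32, -96, 64/3, 1280/3, 10496/15, 1792/15, -368128/315, …
ICs: h(0) = 0, h′(0) = -32.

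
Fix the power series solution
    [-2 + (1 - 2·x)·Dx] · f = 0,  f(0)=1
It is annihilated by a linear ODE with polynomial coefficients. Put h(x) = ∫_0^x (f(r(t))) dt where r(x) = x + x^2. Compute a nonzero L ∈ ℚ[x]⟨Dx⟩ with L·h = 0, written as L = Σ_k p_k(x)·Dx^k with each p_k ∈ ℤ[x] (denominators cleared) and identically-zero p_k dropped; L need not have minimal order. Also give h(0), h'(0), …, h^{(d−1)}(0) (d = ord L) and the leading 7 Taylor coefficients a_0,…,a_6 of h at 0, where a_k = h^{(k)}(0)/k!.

f: a_k = 1, 2, 4, 8, 16, 32, 64, …
L₀ from L_f via x↦r, Dx↦r'^{-1}Dx.
h=∫h₀ ⇒ L = L₀·Dx.
L = (2 + 4·x)·Dx + (-1 + 2·x + 2·x^2)·Dx^2  (order 2).
h: a_k = 0, 1, 1, 2, 4, 44/5, 20, …
ICs: h(0) = 0, h′(0) = 1.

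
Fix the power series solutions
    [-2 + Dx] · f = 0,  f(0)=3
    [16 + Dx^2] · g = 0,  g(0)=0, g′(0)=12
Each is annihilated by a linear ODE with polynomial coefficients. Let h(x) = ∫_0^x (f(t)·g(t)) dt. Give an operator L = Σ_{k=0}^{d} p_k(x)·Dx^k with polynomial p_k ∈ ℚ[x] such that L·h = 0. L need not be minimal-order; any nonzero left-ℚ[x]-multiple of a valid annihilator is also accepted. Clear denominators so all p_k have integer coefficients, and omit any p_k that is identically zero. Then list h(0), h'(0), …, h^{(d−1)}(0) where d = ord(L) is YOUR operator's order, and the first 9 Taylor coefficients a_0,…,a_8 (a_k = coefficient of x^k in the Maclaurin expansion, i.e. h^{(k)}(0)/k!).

L = 20·Dx - 4·Dx^2 + Dx^3  (order 3).
h: a_k = 0, 0, 18, 24, -6, -144/5, -76/5, 176/35, 278/35, …
ICs: h(0) = 0, h′(0) = 0, h′′(0) = 36.

f: a_k = 3, 6, 6, 4, 2, 4/5, 4/15, 8/105, 2/105, …
g: a_k = 0, 12, 0, -32, 0, 128/5, 0, -1024/105, 0, …
Product ⇒ symmetric product L₀, ord ≤ 2.
Integrate: L := L₀·Dx.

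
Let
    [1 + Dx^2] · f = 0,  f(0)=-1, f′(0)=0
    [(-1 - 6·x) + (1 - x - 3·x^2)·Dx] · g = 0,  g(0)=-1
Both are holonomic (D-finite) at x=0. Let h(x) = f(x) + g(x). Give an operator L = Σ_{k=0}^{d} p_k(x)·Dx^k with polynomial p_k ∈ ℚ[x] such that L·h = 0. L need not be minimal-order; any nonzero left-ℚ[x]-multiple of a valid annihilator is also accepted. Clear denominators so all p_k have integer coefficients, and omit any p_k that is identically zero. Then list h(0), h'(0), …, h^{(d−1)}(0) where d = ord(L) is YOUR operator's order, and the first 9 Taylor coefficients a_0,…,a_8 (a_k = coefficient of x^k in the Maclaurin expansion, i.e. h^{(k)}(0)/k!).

f: a_k = -1, 0, 1/2, 0, -1/24, 0, 1/720, 0, -1/40320, …
g: a_k = -1, -1, -4, -7, -19, -40, -97, -217, -508, …
Sum ⇒ L₀ = lclm(L_f,L_g) in ℚ(x)⟨Dx⟩.
L = (-43 - 292·x - 307·x^2 - 624·x^3 - 45·x^4 - 54·x^5) + (9 + 7·x + 6·x^2 - 91·x^3 - 144·x^4 - 27·x^5 - 27·x^6)·Dx + (-43 - 292·x - 307·x^2 - 624·x^3 - 45·x^4 - 54·x^5)·Dx^2 + (9 + 7·x + 6·x^2 - 91·x^3 - 144·x^4 - 27·x^5 - 27·x^6)·Dx^3  (order 3).
h: a_k = -2, -1, -7/2, -7, -457/24, -40, -69839/720, -217, -20482561/40320, …
ICs: h(0) = -2, h′(0) = -1, h′′(0) = -7.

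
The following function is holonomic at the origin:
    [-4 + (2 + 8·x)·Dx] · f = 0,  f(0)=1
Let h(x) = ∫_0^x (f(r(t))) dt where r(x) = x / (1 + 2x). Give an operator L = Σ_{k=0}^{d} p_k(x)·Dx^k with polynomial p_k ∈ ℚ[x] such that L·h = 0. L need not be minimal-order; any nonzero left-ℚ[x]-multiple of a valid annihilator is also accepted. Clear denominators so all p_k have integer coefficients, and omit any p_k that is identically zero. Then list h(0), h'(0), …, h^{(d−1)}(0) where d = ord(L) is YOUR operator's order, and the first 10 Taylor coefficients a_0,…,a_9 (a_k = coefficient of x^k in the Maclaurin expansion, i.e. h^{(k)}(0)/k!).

f: a_k = 1, 2, -2, 4, -10, 28, -84, 264, -858, 2860, …
Substitute x→r, Dx→(1/r')Dx; clear ⇒ L₀.
h=∫h₀ ⇒ L = L₀·Dx.
L = -2·Dx + (1 + 8·x + 12·x^2)·Dx^2  (order 2).
h: a_k = 0, 1, 1, -2, 5, -74/5, 50, -1308/7, 753, -3210, …
ICs: h(0) = 0, h′(0) = 1.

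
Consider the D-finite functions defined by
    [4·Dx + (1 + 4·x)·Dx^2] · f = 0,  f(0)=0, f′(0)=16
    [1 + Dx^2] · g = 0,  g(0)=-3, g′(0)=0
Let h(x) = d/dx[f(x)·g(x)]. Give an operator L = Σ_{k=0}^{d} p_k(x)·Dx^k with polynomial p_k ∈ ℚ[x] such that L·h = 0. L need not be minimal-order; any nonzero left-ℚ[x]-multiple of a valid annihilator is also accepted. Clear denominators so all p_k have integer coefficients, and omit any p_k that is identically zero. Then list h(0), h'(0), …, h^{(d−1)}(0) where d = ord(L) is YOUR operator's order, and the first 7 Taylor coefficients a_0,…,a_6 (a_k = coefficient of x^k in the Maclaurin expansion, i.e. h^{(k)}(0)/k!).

L = (-12355 - 1064·x - 6288·x^2 - 16128·x^3 - 13568·x^4 + 6144·x^5 + 4096·x^6) + (-3384 - 15968·x - 14080·x^2 - 15360·x^3 + 10240·x^4 + 8192·x^5)·Dx + (-12502 - 2384·x - 10016·x^2 - 19968·x^3 - 14848·x^4 + 12288·x^5 + 8192·x^6)·Dx^2 + (-3384 - 15968·x - 14080·x^2 - 15360·x^3 + 10240·x^4 + 8192·x^5)·Dx^3 + (-147 - 1320·x - 3728·x^2 - 3840·x^3 - 1280·x^4 + 6144·x^5 + 4096·x^6)·Dx^4  (order 4).
h: a_k = -48, 192, -696, 2880, -11658, 46872, -940403/5, …
ICs: h(0) = -48, h′(0) = 192, h′′(0) = -1392, h′′′(0) = 17280.

f: a_k = 0, 16, -32, 256/3, -256, 4096/5, -8192/3, …
g: a_k = -3, 0, 3/2, 0, -1/8, 0, 1/240, …
L₀ := L_f ⊗_s L_g (sym. prod.), ord ≤ 4.
h=h₀': d/dx-closure on L₀ ⇒ L.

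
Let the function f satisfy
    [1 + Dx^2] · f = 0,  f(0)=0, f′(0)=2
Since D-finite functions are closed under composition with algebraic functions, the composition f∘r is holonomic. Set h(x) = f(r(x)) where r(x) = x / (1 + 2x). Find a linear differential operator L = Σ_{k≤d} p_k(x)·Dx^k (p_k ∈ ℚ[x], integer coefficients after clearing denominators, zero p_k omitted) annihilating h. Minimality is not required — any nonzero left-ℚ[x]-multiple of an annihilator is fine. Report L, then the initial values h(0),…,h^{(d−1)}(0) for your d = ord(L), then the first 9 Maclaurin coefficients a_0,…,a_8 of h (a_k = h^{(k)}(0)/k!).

L = 1 + (4 + 24·x + 48·x^2 + 32·x^3)·Dx + (1 + 8·x + 24·x^2 + 32·x^3 + 16·x^4)·Dx^2  (order 2).
h: a_k = 0, 2, -4, 23/3, -14, 1441/60, -75/2, 123479/2520, -6599/180, …
ICs: h(0) = 0, h′(0) = 2.

f: a_k = 0, 2, 0, -1/3, 0, 1/60, 0, -1/2520, 0, …
Substitute x→r, Dx→(1/r')Dx; clear ⇒ L₀.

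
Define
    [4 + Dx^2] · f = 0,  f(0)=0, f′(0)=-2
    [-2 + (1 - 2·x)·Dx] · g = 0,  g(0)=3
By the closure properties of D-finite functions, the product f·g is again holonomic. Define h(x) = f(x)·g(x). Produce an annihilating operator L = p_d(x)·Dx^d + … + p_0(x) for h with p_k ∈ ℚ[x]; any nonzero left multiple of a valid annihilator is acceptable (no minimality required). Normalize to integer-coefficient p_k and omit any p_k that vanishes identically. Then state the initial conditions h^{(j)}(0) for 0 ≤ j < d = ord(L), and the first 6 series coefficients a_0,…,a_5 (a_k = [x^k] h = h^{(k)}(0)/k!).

f: a_k = 0, -2, 0, 4/3, 0, -4/15, …
g: a_k = 3, 6, 12, 24, 48, 96, …
Product ⇒ symmetric product L₀, ord ≤ 2.
L = (-4 + 8·x) + 4·Dx + (-1 + 2·x)·Dx^2  (order 2).
h: a_k = 0, -6, -12, -20, -40, -404/5, …
ICs: h(0) = 0, h′(0) = -6.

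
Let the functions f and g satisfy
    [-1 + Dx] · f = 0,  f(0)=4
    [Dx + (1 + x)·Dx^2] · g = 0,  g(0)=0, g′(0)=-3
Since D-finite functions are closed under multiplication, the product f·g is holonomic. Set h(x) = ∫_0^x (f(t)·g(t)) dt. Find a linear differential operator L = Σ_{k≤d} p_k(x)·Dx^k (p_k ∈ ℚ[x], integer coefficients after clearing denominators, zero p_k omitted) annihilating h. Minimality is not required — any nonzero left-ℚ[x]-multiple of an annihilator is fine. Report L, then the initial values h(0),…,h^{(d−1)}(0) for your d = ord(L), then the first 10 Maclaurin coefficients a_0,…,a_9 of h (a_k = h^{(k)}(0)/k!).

L = x·Dx + (-1 - 2·x)·Dx^2 + (1 + x)·Dx^3  (order 3).
h: a_k = 0, 0, -6, -2, -1, 0, -3/20, 1/12, -23/336, 29/540, …
ICs: h(0) = 0, h′(0) = 0, h′′(0) = -12.

f: a_k = 4, 4, 2, 2/3, 1/6, 1/30, 1/180, 1/1260, 1/10080, 1/90720, …
g: a_k = 0, -3, 3/2, -1, 3/4, -3/5, 1/2, -3/7, 3/8, -1/3, …
Sym-product of L_f,L_g gives L₀ (≤ ord 2).
∫: right-multiply L₀ by Dx.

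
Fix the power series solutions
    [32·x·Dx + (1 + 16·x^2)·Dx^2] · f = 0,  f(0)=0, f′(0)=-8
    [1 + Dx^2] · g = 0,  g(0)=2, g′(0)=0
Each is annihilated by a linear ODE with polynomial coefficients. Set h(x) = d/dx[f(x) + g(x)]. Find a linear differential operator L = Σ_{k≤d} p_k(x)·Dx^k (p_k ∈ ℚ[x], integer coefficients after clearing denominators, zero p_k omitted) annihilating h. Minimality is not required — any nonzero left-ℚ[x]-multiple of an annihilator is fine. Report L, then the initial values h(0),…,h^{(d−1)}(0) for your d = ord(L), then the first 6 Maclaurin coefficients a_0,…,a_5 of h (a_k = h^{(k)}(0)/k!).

f: a_k = 0, -8, 0, 128/3, 0, -2048/5, …
g: a_k = 2, 0, -1, 0, 1/12, 0, …
Sum ⇒ L₀ = lclm(L_f,L_g) in ℚ(x)⟨Dx⟩.
Derive L from L₀ (diff closure).
L = (-6112·x + 99328·x^3 + 8192·x^5) + (-31 + 1072·x^2 + 25344·x^4 + 4096·x^6)·Dx + (-6112·x + 99328·x^3 + 8192·x^5)·Dx^2 + (-31 + 1072·x^2 + 25344·x^4 + 4096·x^6)·Dx^3  (order 3).
h: a_k = -8, -2, 128, 1/3, -2048, -1/60, …
ICs: h(0) = -8, h′(0) = -2, h′′(0) = 256.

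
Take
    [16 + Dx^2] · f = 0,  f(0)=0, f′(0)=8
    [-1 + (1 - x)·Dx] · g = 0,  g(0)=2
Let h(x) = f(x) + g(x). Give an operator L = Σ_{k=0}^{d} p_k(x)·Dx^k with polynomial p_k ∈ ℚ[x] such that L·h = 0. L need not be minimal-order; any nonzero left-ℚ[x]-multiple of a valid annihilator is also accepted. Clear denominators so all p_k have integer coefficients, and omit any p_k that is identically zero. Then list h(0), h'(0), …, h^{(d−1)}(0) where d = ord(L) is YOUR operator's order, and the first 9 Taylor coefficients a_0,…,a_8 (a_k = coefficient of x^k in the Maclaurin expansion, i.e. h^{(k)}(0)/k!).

L = (-176 + 256·x - 128·x^2) + (144 - 400·x + 384·x^2 - 128·x^3)·Dx + (-11 + 16·x - 8·x^2)·Dx^2 + (9 - 25·x + 24·x^2 - 8·x^3)·Dx^3  (order 3).
h: a_k = 2, 10, 2, -58/3, 2, 286/15, 2, -1418/315, 2, …
ICs: h(0) = 2, h′(0) = 10, h′′(0) = 4.

f: a_k = 0, 8, 0, -64/3, 0, 256/15, 0, -2048/315, 0, …
g: a_k = 2, 2, 2, 2, 2, 2, 2, 2, 2, …
Weyl lclm of L_f,L_g ⇒ L₀ (ord ≤ 3).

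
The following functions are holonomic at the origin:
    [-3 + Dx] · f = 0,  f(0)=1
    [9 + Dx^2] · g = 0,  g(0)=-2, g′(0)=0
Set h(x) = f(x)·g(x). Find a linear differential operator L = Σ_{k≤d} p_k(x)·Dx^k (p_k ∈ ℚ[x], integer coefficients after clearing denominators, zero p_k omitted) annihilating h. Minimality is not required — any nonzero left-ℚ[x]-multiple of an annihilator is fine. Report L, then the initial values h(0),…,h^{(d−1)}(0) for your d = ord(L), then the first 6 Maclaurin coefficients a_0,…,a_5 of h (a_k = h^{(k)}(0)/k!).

f: a_k = 1, 3, 9/2, 9/2, 27/8, 81/40, …
g: a_k = -2, 0, 9, 0, -27/4, 0, …
Sym-product of L_f,L_g gives L₀ (≤ ord 2).
L = 18 - 6·Dx + Dx^2  (order 2).
h: a_k = -2, -6, 0, 18, 27, 81/5, …
ICs: h(0) = -2, h′(0) = -6.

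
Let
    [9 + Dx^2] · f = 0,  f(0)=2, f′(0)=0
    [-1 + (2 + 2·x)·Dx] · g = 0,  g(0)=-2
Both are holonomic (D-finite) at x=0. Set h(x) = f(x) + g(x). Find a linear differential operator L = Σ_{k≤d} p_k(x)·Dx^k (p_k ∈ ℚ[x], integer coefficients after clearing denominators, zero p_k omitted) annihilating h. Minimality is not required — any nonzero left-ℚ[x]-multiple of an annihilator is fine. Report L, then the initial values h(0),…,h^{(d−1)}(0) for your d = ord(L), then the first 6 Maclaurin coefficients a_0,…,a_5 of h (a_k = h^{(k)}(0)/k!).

f: a_k = 2, 0, -9, 0, 27/4, 0, …
g: a_k = -2, -1, 1/4, -1/8, 5/64, -7/128, …
f+g: L₀ = lclm(L_f,L_g), ord ≤ 2+1.
L = (-351 - 648·x - 324·x^2) + (630 + 1926·x + 1944·x^2 + 648·x^3)·Dx + (-39 - 72·x - 36·x^2)·Dx^2 + (70 + 214·x + 216·x^2 + 72·x^3)·Dx^3  (order 3).
h: a_k = 0, -1, -35/4, -1/8, 437/64, -7/128, …
ICs: h(0) = 0, h′(0) = -1, h′′(0) = -35/2.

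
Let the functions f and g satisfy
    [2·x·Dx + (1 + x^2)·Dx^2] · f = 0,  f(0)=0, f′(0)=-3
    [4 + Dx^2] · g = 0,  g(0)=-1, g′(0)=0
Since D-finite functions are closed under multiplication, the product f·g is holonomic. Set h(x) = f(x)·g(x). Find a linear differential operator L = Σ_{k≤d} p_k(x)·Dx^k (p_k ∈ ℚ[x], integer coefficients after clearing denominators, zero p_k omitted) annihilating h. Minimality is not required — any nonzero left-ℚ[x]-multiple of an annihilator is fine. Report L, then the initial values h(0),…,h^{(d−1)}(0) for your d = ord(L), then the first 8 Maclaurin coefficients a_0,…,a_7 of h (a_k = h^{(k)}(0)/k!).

f: a_k = 0, -3, 0, 1, 0, -3/5, 0, 3/7, …
g: a_k = -1, 0, 2, 0, -2/3, 0, 4/45, 0, …
Product ⇒ symmetric product L₀, ord ≤ 4.
L = (160 + 464·x^2 + 464·x^4 + 256·x^6 + 64·x^8) + (96·x + 224·x^3 + 192·x^5 + 64·x^7)·Dx + (60 + 188·x^2 + 216·x^4 + 128·x^6 + 32·x^8)·Dx^2 + (24·x + 56·x^3 + 48·x^5 + 16·x^7)·Dx^3 + (5 + 18·x^2 + 25·x^4 + 16·x^6 + 4·x^8)·Dx^4  (order 4).
h: a_k = 0, 3, 0, -7, 0, 23/5, 0, -269/105, …
ICs: h(0) = 0, h′(0) = 3, h′′(0) = 0, h′′′(0) = -42.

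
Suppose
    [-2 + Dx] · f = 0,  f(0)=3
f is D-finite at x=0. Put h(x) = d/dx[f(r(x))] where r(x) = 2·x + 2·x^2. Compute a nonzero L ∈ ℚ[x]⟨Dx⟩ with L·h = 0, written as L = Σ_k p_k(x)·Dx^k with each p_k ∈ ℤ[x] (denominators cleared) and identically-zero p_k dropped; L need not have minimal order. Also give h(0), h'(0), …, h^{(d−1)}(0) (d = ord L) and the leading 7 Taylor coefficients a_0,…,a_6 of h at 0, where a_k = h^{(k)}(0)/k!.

f: a_k = 3, 6, 6, 4, 2, 4/5, 4/15, …
f∘r: x↦r, Dx↦Dx/r' in L_f ⇒ L₀.
Differentiate: ansatz ord ≤ ord L₀ ⇒ L.
L = (6 + 16·x + 16·x^2) + (-1 - 2·x)·Dx  (order 1).
h: a_k = 12, 72, 240, 608, 1248, 11072/5, 52096/15, …
ICs: h(0) = 12.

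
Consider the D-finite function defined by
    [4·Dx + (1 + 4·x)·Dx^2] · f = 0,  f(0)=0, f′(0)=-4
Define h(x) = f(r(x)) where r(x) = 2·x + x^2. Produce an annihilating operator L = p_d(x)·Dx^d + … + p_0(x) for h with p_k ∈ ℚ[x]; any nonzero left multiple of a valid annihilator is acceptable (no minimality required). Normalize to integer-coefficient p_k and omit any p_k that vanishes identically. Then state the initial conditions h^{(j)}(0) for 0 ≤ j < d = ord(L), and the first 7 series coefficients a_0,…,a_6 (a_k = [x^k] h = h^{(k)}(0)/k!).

f: a_k = 0, -4, 8, -64/3, 64, -1024/5, 2048/3, …
L₀ from L_f via x↦r, Dx↦r'^{-1}Dx.
L = (7 + 8·x + 4·x^2)·Dx + (1 + 9·x + 12·x^2 + 4·x^3)·Dx^2  (order 2).
h: a_k = 0, -8, 28, -416/3, 776, -23168/5, 86464/3, …
ICs: h(0) = 0, h′(0) = -8.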